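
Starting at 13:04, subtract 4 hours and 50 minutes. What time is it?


Start: 784 minutes from midnight
Subtract: 290 minutes
Remaining: 784 - 290 = 494
Hours: 8, Minutes: 14

08:14


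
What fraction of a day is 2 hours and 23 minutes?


0.0993 (9.93%)

Total minutes: 2×60 + 23 = 143
Day = 24×60 = 1440 minutes
Fraction = 143/1440 ≈ 0.0993
As a percentage: 143/1440 × 100 ≈ 9.93%


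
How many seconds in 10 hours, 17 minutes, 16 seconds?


Hours: 10 × 3600 = 36000
Minutes: 17 × 60 = 1020
Seconds: 16
Total = 36000 + 1020 + 16 = 37036

37036 seconds


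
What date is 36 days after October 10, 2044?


November 15, 2044

Start: October 10, 2044
Add 36 days
October 10 → November 1: 31 - 10 + 1 = 22 days (36 - 22 = 14 left)
November 1 + 14 = November 15, 2044


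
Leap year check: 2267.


No

Rules: divisible by 4 AND (not by 100 OR by 400)
2267 ÷ 4 = 566 remainder 3 → not divisible by 4
Not divisible by 4 → not a leap year


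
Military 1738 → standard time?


5:38 PM

Hour: 17
17 - 12 = 5 → PM


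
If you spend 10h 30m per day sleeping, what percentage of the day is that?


Time: 630 minutes
Day: 1440 minutes
Percentage = (630/1440) × 100 ≈ 43.8%

43.8%


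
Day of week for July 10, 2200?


Zeller's congruence:
q=10, m=7, k=0, j=22
h = (10 + ⌊13×8/5⌋ + 0 + ⌊0/4⌋ + ⌊22/4⌋ - 2×22) mod 7
= (10 + 20 + 0 + 0 + 5 - 44) mod 7
= -9 mod 7 = 5
h=5 → Thursday

Thursday


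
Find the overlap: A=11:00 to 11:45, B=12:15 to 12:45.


Meeting A: 660-705 (in minutes from midnight)
Meeting B: 735-765
Overlap start = max(660, 735) = 735
Overlap end = min(705, 765) = 705
Overlap = max(0, 705 - 735) = 0 min

0 minutes


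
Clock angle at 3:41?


Hour hand = 3×30 + 41×0.5 = 110.5°
Minute hand = 41×6 = 246°
Difference = |110.5 - 246| = 135.5°

135.5°


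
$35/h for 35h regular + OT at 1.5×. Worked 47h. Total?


Regular: 35h × $35 = $1225.00
Overtime: 47 - 35 = 12h
OT pay: 12h × $35 × 1.5 = $630.00
Total = $1225.00 + $630.00 = $1855.00

$1855.00


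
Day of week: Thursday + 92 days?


Start: Thursday (index 3)
(3 + 92) mod 7
= 95 mod 7
= 4
Index 4 → Friday

Friday


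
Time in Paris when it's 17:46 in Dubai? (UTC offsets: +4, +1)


Time difference = UTC+1 - UTC+4 = -3 hours
New hour = (17 -3) mod 24
= 14 mod 24 = 14
Minutes unchanged → 14:46

14:46


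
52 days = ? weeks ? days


Weeks: 52 ÷ 7 = 7 remainder 3

7 weeks 3 days


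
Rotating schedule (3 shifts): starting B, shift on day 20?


Shift C

Shifts: A, B, C
Start: B (index 1)
Day 20: (1 + 20 - 1) mod 3
= 20 mod 3
= 2
Index 2 → shift C


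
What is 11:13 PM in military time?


Input: 11:13 PM
PM: 11 + 12 = 23

23:13


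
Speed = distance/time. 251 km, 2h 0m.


Distance: 251 km
Time: 2 hours
Speed = 251 / 2 = 125.5 km/h

125.5 km/h


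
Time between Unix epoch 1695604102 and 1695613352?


Difference = 1695613352 - 1695604102 = 9250 seconds
In hours: 9250 / 3600 ≈ 2.6
In days: 9250 / 86400 ≈ 0.11

9250 seconds (2.6 hours / 0.11 days)


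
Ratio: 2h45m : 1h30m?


Duration 1: 165 minutes
Duration 2: 90 minutes
Ratio = 165:90
GCD = 15
Simplified = 11:6
As a decimal: 11/6 ≈ 1.83

11:6 (1.83)


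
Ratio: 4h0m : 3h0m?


4:3 (1.33)

Duration 1: 240 minutes
Duration 2: 180 minutes
Ratio = 240:180
GCD = 60
Simplified = 4:3
As a decimal: 4/3 ≈ 1.33


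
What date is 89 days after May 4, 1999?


Start: May 4, 1999
Add 89 days
May 4 → June 1: 31 - 4 + 1 = 28 days (89 - 28 = 61 left)
June 1 → July 1: 30 - 1 + 1 = 30 days (61 - 30 = 31 left)
July 1 → August 1: 31 - 1 + 1 = 31 days (31 - 31 = 0 left)
Land exactly on August 1, 1999

August 1, 1999


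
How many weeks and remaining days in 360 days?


Weeks: 360 ÷ 7 = 51 remainder 3

51 weeks 3 days


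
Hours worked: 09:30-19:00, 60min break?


8h 30m (510 minutes)

Total time = (19×60+0) - (9×60+30)
= 1140 - 570 = 570 min
Minus break: 570 - 60 = 510 min
= 8h 30m


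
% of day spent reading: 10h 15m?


42.7%

Time: 615 minutes
Day: 1440 minutes
Percentage = (615/1440) × 100 ≈ 42.7%


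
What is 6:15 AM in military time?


Input: 6:15 AM
AM hour stays: 6

06:15


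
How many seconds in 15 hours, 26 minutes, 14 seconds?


Hours: 15 × 3600 = 54000
Minutes: 26 × 60 = 1560
Seconds: 14
Total = 54000 + 1560 + 14 = 55574

55574 seconds


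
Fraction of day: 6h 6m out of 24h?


Total minutes: 6×60 + 6 = 366
Day = 24×60 = 1440 minutes
Fraction = 366/1440 ≈ 0.2542
As a percentage: 366/1440 × 100 ≈ 25.42%

0.2542 (25.42%)


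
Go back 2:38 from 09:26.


Start: 566 minutes from midnight
Subtract: 158 minutes
Remaining: 566 - 158 = 408
Hours: 6, Minutes: 48

06:48


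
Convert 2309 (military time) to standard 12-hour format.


Hour: 23
23 - 12 = 11 → PM

11:09 PM


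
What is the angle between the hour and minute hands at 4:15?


37.5°

Hour hand = 4×30 + 15×0.5 = 127.5°
Minute hand = 15×6 = 90°
Difference = |127.5 - 90| = 37.5°


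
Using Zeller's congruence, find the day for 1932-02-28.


Zeller's congruence:
q=28, m=14, k=31, j=19
h = (28 + ⌊13×15/5⌋ + 31 + ⌊31/4⌋ + ⌊19/4⌋ - 2×19) mod 7
= (28 + 39 + 31 + 7 + 4 - 38) mod 7
= 71 mod 7 = 1
h=1 → Sunday

Sunday


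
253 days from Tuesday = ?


Start: Tuesday (index 1)
(1 + 253) mod 7
= 254 mod 7
= 2
Index 2 → Wednesday

Wednesday


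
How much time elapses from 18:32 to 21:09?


End time in minutes: 21×60 + 9 = 1269
Start time in minutes: 18×60 + 32 = 1112
Difference = 1269 - 1112 = 157 minutes
= 2 hours 37 minutes

2h 37m


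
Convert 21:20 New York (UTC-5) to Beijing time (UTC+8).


10:20 (next day)

Time difference = UTC+8 - UTC-5 = +13 hours
New hour = (21 + 13) mod 24
= 34 mod 24 = 10
Minutes unchanged → 10:20; 34 ≥ 24 → next day


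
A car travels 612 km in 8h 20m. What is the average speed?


Distance: 612 km
Time: 8h 20m = 500 min = 500/60 = 25/3 hours
Speed = 612 ÷ (25/3) = 612 × 3 / 25 = 1836/25 ≈ 73.4 km/h

73.4 km/h


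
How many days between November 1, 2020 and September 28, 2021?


From November 1, 2020 to September 28, 2021
Rest of November 2020: 30 - 1 = 29
Full months: December 31, January 31, February 2021 28, March 31, April 30, May 31, June 30, July 31, August 31
Days into September 2021: 28
Total = 29 + 31 + 31 + 28 + 31 + 30 + 31 + 30 + 31 + 31 + 28 = 331 days

331 days


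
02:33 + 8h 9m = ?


Start: 153 minutes from midnight
Add: 489 minutes
Total: 642 minutes
Hours: 642 ÷ 60 = 10 remainder 42

10:42


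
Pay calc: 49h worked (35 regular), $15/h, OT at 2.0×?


Regular: 35h × $15 = $525.00
Overtime: 49 - 35 = 14h
OT pay: 14h × $15 × 2.0 = $420.00
Total = $525.00 + $420.00 = $945.00

$945.00


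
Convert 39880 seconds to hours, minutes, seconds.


Hours: 39880 ÷ 3600 = 11 remainder 280
Minutes: 280 ÷ 60 = 4 remainder 40
Seconds: 40

11h 4m 40s


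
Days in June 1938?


Month: June (month 6)
June has 30 days

30 days


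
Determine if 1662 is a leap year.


Rules: divisible by 4 AND (not by 100 OR by 400)
1662 ÷ 4 = 415 remainder 2 → not divisible by 4
Not divisible by 4 → not a leap year

No


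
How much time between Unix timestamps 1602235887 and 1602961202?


Difference = 1602961202 - 1602235887 = 725315 seconds
In hours: 725315 / 3600 ≈ 201.5
In days: 725315 / 86400 ≈ 8.39

725315 seconds (201.5 hours / 8.39 days)


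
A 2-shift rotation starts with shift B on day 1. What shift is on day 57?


Shift B

Shifts: A, B
Start: B (index 1)
Day 57: (1 + 57 - 1) mod 2
= 57 mod 2
= 1
Index 1 → shift B


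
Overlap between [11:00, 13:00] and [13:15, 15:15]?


0 minutes

Meeting A: 660-780 (in minutes from midnight)
Meeting B: 795-915
Overlap start = max(660, 795) = 795
Overlap end = min(780, 915) = 780
Overlap = max(0, 780 - 795) = 0 min


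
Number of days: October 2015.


Month: October (month 10)
October has 31 days

31 days


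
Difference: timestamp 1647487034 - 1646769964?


Difference = 1647487034 - 1646769964 = 717070 seconds
In hours: 717070 / 3600 ≈ 199.2
In days: 717070 / 86400 ≈ 8.30

717070 seconds (199.2 hours / 8.30 days)


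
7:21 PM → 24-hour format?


Input: 7:21 PM
PM: 7 + 12 = 19

19:21


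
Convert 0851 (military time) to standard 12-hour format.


Hour: 8
8 < 12 → AM

8:51 AM


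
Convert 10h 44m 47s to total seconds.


38687 seconds

Hours: 10 × 3600 = 36000
Minutes: 44 × 60 = 2640
Seconds: 47
Total = 36000 + 2640 + 47 = 38687


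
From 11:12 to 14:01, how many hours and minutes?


End time in minutes: 14×60 + 1 = 841
Start time in minutes: 11×60 + 12 = 672
Difference = 841 - 672 = 169 minutes
= 2 hours 49 minutes

2h 49m


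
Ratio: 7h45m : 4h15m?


31:17 (1.82)

Duration 1: 465 minutes
Duration 2: 255 minutes
Ratio = 465:255
GCD = 15
Simplified = 31:17
As a decimal: 31/17 ≈ 1.82


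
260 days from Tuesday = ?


Start: Tuesday (index 1)
(1 + 260) mod 7
= 261 mod 7
= 2
Index 2 → Wednesday

Wednesday


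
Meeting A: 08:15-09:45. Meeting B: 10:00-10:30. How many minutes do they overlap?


Meeting A: 495-585 (in minutes from midnight)
Meeting B: 600-630
Overlap start = max(495, 600) = 600
Overlap end = min(585, 630) = 585
Overlap = max(0, 585 - 600) = 0 min

0 minutes


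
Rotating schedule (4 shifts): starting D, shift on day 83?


Shifts: A, B, C, D
Start: D (index 3)
Day 83: (3 + 83 - 1) mod 4
= 85 mod 4
= 1
Index 1 → shift B

Shift B


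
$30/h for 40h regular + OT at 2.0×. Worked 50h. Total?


$1800.00

Regular: 40h × $30 = $1200.00
Overtime: 50 - 40 = 10h
OT pay: 10h × $30 × 2.0 = $600.00
Total = $1200.00 + $600.00 = $1800.00


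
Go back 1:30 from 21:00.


19:30

Start: 1260 minutes from midnight
Subtract: 90 minutes
Remaining: 1260 - 90 = 1170
Hours: 19, Minutes: 30


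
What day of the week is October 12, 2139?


Zeller's congruence:
q=12, m=10, k=39, j=21
h = (12 + ⌊13×11/5⌋ + 39 + ⌊39/4⌋ + ⌊21/4⌋ - 2×21) mod 7
= (12 + 28 + 39 + 9 + 5 - 42) mod 7
= 51 mod 7 = 2
h=2 → Monday

Monday


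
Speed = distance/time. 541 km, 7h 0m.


77.3 km/h

Distance: 541 km
Time: 7 hours
Speed = 541 / 7 ≈ 77.3 km/h


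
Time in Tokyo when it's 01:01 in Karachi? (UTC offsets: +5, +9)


Time difference = UTC+9 - UTC+5 = +4 hours
New hour = (1 + 4) mod 24
= 5 mod 24 = 5
Minutes unchanged → 05:01

05:01


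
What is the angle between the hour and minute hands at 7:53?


81.5°

Hour hand = 7×30 + 53×0.5 = 236.5°
Minute hand = 53×6 = 318°
Difference = |236.5 - 318| = 81.5°


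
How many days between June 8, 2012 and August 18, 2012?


From June 8, 2012 to August 18, 2012
Rest of June 2012: 30 - 8 = 22
Full months: July 31
Days into August 2012: 18
Total = 22 + 31 + 18 = 71 days

71 days


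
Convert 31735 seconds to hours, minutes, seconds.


Hours: 31735 ÷ 3600 = 8 remainder 2935
Minutes: 2935 ÷ 60 = 48 remainder 55
Seconds: 55

8h 48m 55s


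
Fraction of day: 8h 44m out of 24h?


0.3639 (36.39%)

Total minutes: 8×60 + 44 = 524
Day = 24×60 = 1440 minutes
Fraction = 524/1440 ≈ 0.3639
As a percentage: 524/1440 × 100 ≈ 36.39%


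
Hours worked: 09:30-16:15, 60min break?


5h 45m (345 minutes)

Total time = (16×60+15) - (9×60+30)
= 975 - 570 = 405 min
Minus break: 405 - 60 = 345 min
= 5h 45m


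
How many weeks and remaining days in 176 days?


25 weeks 1 days

Weeks: 176 ÷ 7 = 25 remainder 1


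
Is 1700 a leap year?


Rules: divisible by 4 AND (not by 100 OR by 400)
1700 ÷ 4 = 425 exactly → divisible by 4
1700 ÷ 100 = 17 exactly → divisible by 100
1700 ÷ 400 = 4 remainder 100 → not divisible by 400
Divisible by 100 but not by 400 → not a leap year

No


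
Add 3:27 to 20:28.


Start: 1228 minutes from midnight
Add: 207 minutes
Total: 1435 minutes
Hours: 1435 ÷ 60 = 23 remainder 55

23:55


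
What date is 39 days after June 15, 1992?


July 24, 1992

Start: June 15, 1992
Add 39 days
June 15 → July 1: 30 - 15 + 1 = 16 days (39 - 16 = 23 left)
July 1 + 23 = July 24, 1992


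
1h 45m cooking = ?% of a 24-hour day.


7.3%

Time: 105 minutes
Day: 1440 minutes
Percentage = (105/1440) × 100 ≈ 7.3%


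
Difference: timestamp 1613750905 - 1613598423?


152482 seconds (42.4 hours / 1.76 days)

Difference = 1613750905 - 1613598423 = 152482 seconds
In hours: 152482 / 3600 ≈ 42.4
In days: 152482 / 86400 ≈ 1.76


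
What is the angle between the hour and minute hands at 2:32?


Hour hand = 2×30 + 32×0.5 = 76.0°
Minute hand = 32×6 = 192°
Difference = |76.0 - 192| = 116.0°

116.0°


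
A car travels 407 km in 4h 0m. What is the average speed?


Distance: 407 km
Time: 4 hours
Speed = 407 / 4 ≈ 101.8 km/h

101.8 km/h


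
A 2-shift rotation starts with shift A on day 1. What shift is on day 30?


Shift B

Shifts: A, B
Start: A (index 0)
Day 30: (0 + 30 - 1) mod 2
= 29 mod 2
= 1
Index 1 → shift B


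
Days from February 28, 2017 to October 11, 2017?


225 days

From February 28, 2017 to October 11, 2017
Rest of February 2017: 28 - 28 = 0
Full months: March 31, April 30, May 31, June 30, July 31, August 31, September 30
Days into October 2017: 11
Total = 0 + 31 + 30 + 31 + 30 + 31 + 31 + 30 + 11 = 225 days


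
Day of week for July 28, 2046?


Saturday

Zeller's congruence:
q=28, m=7, k=46, j=20
h = (28 + ⌊13×8/5⌋ + 46 + ⌊46/4⌋ + ⌊20/4⌋ - 2×20) mod 7
= (28 + 20 + 46 + 11 + 5 - 40) mod 7
= 70 mod 7 = 0
h=0 → Saturday


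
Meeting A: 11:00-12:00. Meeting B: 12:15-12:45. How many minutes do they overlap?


Meeting A: 660-720 (in minutes from midnight)
Meeting B: 735-765
Overlap start = max(660, 735) = 735
Overlap end = min(720, 765) = 720
Overlap = max(0, 720 - 735) = 0 min

0 minutes


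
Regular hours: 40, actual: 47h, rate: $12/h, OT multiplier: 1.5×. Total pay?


Regular: 40h × $12 = $480.00
Overtime: 47 - 40 = 7h
OT pay: 7h × $12 × 1.5 = $126.00
Total = $480.00 + $126.00 = $606.00

$606.00


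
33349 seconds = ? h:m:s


Hours: 33349 ÷ 3600 = 9 remainder 949
Minutes: 949 ÷ 60 = 15 remainder 49
Seconds: 49

9h 15m 49s


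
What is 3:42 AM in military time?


Input: 3:42 AM
AM hour stays: 3

03:42


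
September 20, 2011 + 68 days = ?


Start: September 20, 2011
Add 68 days
September 20 → October 1: 30 - 20 + 1 = 11 days (68 - 11 = 57 left)
October 1 → November 1: 31 - 1 + 1 = 31 days (57 - 31 = 26 left)
November 1 + 26 = November 27, 2011

November 27, 2011


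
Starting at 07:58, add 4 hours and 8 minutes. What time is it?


12:06

Start: 478 minutes from midnight
Add: 248 minutes
Total: 726 minutes
Hours: 726 ÷ 60 = 12 remainder 6


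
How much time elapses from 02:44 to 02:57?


0h 13m

End time in minutes: 2×60 + 57 = 177
Start time in minutes: 2×60 + 44 = 164
Difference = 177 - 164 = 13 minutes
= 0 hours 13 minutes


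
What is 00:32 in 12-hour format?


12:32 AM

Hour: 0
0 → 12 AM (midnight)


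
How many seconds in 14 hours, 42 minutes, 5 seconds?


52925 seconds

Hours: 14 × 3600 = 50400
Minutes: 42 × 60 = 2520
Seconds: 5
Total = 50400 + 2520 + 5 = 52925


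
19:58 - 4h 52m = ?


Start: 1198 minutes from midnight
Subtract: 292 minutes
Remaining: 1198 - 292 = 906
Hours: 15, Minutes: 6

15:06


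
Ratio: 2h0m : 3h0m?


Duration 1: 120 minutes
Duration 2: 180 minutes
Ratio = 120:180
GCD = 60
Simplified = 2:3
As a decimal: 2/3 ≈ 0.67

2:3 (0.67)


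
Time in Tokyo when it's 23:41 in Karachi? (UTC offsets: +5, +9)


03:41 (next day)

Time difference = UTC+9 - UTC+5 = +4 hours
New hour = (23 + 4) mod 24
= 27 mod 24 = 3
Minutes unchanged → 03:41; 27 ≥ 24 → next day


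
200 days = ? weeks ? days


Weeks: 200 ÷ 7 = 28 remainder 4

28 weeks 4 days


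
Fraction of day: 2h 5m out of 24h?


0.0868 (8.68%)

Total minutes: 2×60 + 5 = 125
Day = 24×60 = 1440 minutes
Fraction = 125/1440 ≈ 0.0868
As a percentage: 125/1440 × 100 ≈ 8.68%


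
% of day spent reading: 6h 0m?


Time: 360 minutes
Day: 1440 minutes
Percentage = (360/1440) × 100 = 25.0%

25.0%


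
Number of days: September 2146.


Month: September (month 9)
September has 30 days

30 days


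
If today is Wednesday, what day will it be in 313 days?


Start: Wednesday (index 2)
(2 + 313) mod 7
= 315 mod 7
= 0
Index 0 → Monday

Monday


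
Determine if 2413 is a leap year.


Rules: divisible by 4 AND (not by 100 OR by 400)
2413 ÷ 4 = 603 remainder 1 → not divisible by 4
Not divisible by 4 → not a leap year

No


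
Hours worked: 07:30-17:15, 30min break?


9h 15m (555 minutes)

Total time = (17×60+15) - (7×60+30)
= 1035 - 450 = 585 min
Minus break: 585 - 30 = 555 min
= 9h 15m


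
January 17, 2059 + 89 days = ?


Start: January 17, 2059
Add 89 days
January 17 → February 1: 31 - 17 + 1 = 15 days (89 - 15 = 74 left)
February 1 → March 1: 28 - 1 + 1 = 28 days (74 - 28 = 46 left)
March 1 → April 1: 31 - 1 + 1 = 31 days (46 - 31 = 15 left)
April 1 + 15 = April 16, 2059

April 16, 2059


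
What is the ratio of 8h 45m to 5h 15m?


Duration 1: 525 minutes
Duration 2: 315 minutes
Ratio = 525:315
GCD = 105
Simplified = 5:3
As a decimal: 5/3 ≈ 1.67

5:3 (1.67)


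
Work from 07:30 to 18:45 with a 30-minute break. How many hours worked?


10h 45m (645 minutes)

Total time = (18×60+45) - (7×60+30)
= 1125 - 450 = 675 min
Minus break: 675 - 30 = 645 min
= 10h 45m


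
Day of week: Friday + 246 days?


Saturday

Start: Friday (index 4)
(4 + 246) mod 7
= 250 mod 7
= 5
Index 5 → Saturday


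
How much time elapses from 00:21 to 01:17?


End time in minutes: 1×60 + 17 = 77
Start time in minutes: 0×60 + 21 = 21
Difference = 77 - 21 = 56 minutes
= 0 hours 56 minutes

0h 56m


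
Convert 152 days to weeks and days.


Weeks: 152 ÷ 7 = 21 remainder 5

21 weeks 5 days


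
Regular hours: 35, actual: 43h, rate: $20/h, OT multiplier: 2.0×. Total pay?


$1020.00

Regular: 35h × $20 = $700.00
Overtime: 43 - 35 = 8h
OT pay: 8h × $20 × 2.0 = $320.00
Total = $700.00 + $320.00 = $1020.00


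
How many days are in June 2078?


Month: June (month 6)
June has 30 days

30 days


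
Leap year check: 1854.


Rules: divisible by 4 AND (not by 100 OR by 400)
1854 ÷ 4 = 463 remainder 2 → not divisible by 4
Not divisible by 4 → not a leap year

No


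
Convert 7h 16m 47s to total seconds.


26207 seconds

Hours: 7 × 3600 = 25200
Minutes: 16 × 60 = 960
Seconds: 47
Total = 25200 + 960 + 47 = 26207


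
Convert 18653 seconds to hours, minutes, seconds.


Hours: 18653 ÷ 3600 = 5 remainder 653
Minutes: 653 ÷ 60 = 10 remainder 53
Seconds: 53

5h 10m 53s


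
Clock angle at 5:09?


100.5°

Hour hand = 5×30 + 9×0.5 = 154.5°
Minute hand = 9×6 = 54°
Difference = |154.5 - 54| = 100.5°


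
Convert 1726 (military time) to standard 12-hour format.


5:26 PM

Hour: 17
17 - 12 = 5 → PM


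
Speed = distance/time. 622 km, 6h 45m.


92.1 km/h

Distance: 622 km
Time: 6h 45m = 405 min = 405/60 = 27/4 hours
Speed = 622 ÷ (27/4) = 622 × 4 / 27 = 2488/27 ≈ 92.1 km/h


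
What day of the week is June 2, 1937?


Wednesday

Zeller's congruence:
q=2, m=6, k=37, j=19
h = (2 + ⌊13×7/5⌋ + 37 + ⌊37/4⌋ + ⌊19/4⌋ - 2×19) mod 7
= (2 + 18 + 37 + 9 + 4 - 38) mod 7
= 32 mod 7 = 4
h=4 → Wednesday


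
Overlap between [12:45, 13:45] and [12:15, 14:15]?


60 minutes

Meeting A: 765-825 (in minutes from midnight)
Meeting B: 735-855
Overlap start = max(765, 735) = 765
Overlap end = min(825, 855) = 825
Overlap = max(0, 825 - 765) = 60 min


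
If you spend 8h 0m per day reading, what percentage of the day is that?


Time: 480 minutes
Day: 1440 minutes
Percentage = (480/1440) × 100 ≈ 33.3%

33.3%


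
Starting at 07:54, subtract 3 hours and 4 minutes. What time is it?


04:50

Start: 474 minutes from midnight
Subtract: 184 minutes
Remaining: 474 - 184 = 290
Hours: 4, Minutes: 50


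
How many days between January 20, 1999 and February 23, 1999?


34 days

From January 20, 1999 to February 23, 1999
Rest of January 1999: 31 - 20 = 11
Days into February 1999: 23
Total = 11 + 23 = 34 days


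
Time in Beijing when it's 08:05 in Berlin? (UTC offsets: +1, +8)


Time difference = UTC+8 - UTC+1 = +7 hours
New hour = (8 + 7) mod 24
= 15 mod 24 = 15
Minutes unchanged → 15:05

15:05


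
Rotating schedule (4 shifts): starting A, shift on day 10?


Shift B

Shifts: A, B, C, D
Start: A (index 0)
Day 10: (0 + 10 - 1) mod 4
= 9 mod 4
= 1
Index 1 → shift B


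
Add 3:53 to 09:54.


13:47

Start: 594 minutes from midnight
Add: 233 minutes
Total: 827 minutes
Hours: 827 ÷ 60 = 13 remainder 47


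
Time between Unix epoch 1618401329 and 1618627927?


226598 seconds (62.9 hours / 2.62 days)

Difference = 1618627927 - 1618401329 = 226598 seconds
In hours: 226598 / 3600 ≈ 62.9
In days: 226598 / 86400 ≈ 2.62


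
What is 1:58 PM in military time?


13:58

Input: 1:58 PM
PM: 1 + 12 = 13


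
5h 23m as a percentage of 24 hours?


0.2243 (22.43%)

Total minutes: 5×60 + 23 = 323
Day = 24×60 = 1440 minutes
Fraction = 323/1440 ≈ 0.2243
As a percentage: 323/1440 × 100 ≈ 22.43%


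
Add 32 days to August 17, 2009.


Start: August 17, 2009
Add 32 days
August 17 → September 1: 31 - 17 + 1 = 15 days (32 - 15 = 17 left)
September 1 + 17 = September 18, 2009

September 18, 2009


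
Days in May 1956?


Month: May (month 5)
May has 31 days

31 days


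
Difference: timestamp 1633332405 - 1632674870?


657535 seconds (182.6 hours / 7.61 days)

Difference = 1633332405 - 1632674870 = 657535 seconds
In hours: 657535 / 3600 ≈ 182.6
In days: 657535 / 86400 ≈ 7.61


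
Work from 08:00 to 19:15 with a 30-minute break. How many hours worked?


10h 45m (645 minutes)

Total time = (19×60+15) - (8×60+0)
= 1155 - 480 = 675 min
Minus break: 675 - 30 = 645 min
= 10h 45m


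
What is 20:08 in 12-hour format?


Hour: 20
20 - 12 = 8 → PM

8:08 PM


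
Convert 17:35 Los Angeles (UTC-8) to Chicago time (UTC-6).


19:35

Time difference = UTC-6 - UTC-8 = +2 hours
New hour = (17 + 2) mod 24
= 19 mod 24 = 19
Minutes unchanged → 19:35


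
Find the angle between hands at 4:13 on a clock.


48.5°

Hour hand = 4×30 + 13×0.5 = 126.5°
Minute hand = 13×6 = 78°
Difference = |126.5 - 78| = 48.5°


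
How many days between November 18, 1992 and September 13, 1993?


299 days

From November 18, 1992 to September 13, 1993
Rest of November 1992: 30 - 18 = 12
Full months: December 31, January 31, February 1993 28, March 31, April 30, May 31, June 30, July 31, August 31
Days into September 1993: 13
Total = 12 + 31 + 31 + 28 + 31 + 30 + 31 + 30 + 31 + 31 + 13 = 299 days


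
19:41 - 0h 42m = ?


Start: 1181 minutes from midnight
Subtract: 42 minutes
Remaining: 1181 - 42 = 1139
Hours: 18, Minutes: 59

18:59


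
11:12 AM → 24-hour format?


Input: 11:12 AM
AM hour stays: 11

11:12


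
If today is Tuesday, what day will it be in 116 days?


Start: Tuesday (index 1)
(1 + 116) mod 7
= 117 mod 7
= 5
Index 5 → Saturday

Saturday


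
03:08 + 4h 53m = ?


08:01

Start: 188 minutes from midnight
Add: 293 minutes
Total: 481 minutes
Hours: 481 ÷ 60 = 8 remainder 1


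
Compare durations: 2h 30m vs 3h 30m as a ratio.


5:7 (0.71)

Duration 1: 150 minutes
Duration 2: 210 minutes
Ratio = 150:210
GCD = 30
Simplified = 5:7
As a decimal: 5/7 ≈ 0.71


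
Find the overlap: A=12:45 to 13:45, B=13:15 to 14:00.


30 minutes

Meeting A: 765-825 (in minutes from midnight)
Meeting B: 795-840
Overlap start = max(765, 795) = 795
Overlap end = min(825, 840) = 825
Overlap = max(0, 825 - 795) = 30 min


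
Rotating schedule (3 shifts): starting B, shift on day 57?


Shifts: A, B, C
Start: B (index 1)
Day 57: (1 + 57 - 1) mod 3
= 57 mod 3
= 0
Index 0 → shift A

Shift A


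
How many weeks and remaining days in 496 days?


Weeks: 496 ÷ 7 = 70 remainder 6

70 weeks 6 days


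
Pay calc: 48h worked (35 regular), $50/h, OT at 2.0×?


Regular: 35h × $50 = $1750.00
Overtime: 48 - 35 = 13h
OT pay: 13h × $50 × 2.0 = $1300.00
Total = $1750.00 + $1300.00 = $3050.00

$3050.00


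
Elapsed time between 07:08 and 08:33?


1h 25m

End time in minutes: 8×60 + 33 = 513
Start time in minutes: 7×60 + 8 = 428
Difference = 513 - 428 = 85 minutes
= 1 hours 25 minutes


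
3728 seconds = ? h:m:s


Hours: 3728 ÷ 3600 = 1 remainder 128
Minutes: 128 ÷ 60 = 2 remainder 8
Seconds: 8

1h 2m 8s


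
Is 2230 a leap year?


Rules: divisible by 4 AND (not by 100 OR by 400)
2230 ÷ 4 = 557 remainder 2 → not divisible by 4
Not divisible by 4 → not a leap year

No


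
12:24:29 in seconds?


44669 seconds

Hours: 12 × 3600 = 43200
Minutes: 24 × 60 = 1440
Seconds: 29
Total = 43200 + 1440 + 29 = 44669


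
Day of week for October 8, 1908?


Thursday

Zeller's congruence:
q=8, m=10, k=8, j=19
h = (8 + ⌊13×11/5⌋ + 8 + ⌊8/4⌋ + ⌊19/4⌋ - 2×19) mod 7
= (8 + 28 + 8 + 2 + 4 - 38) mod 7
= 12 mod 7 = 5
h=5 → Thursday


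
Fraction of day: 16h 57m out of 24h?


Total minutes: 16×60 + 57 = 1017
Day = 24×60 = 1440 minutes
Fraction = 1017/1440 ≈ 0.7063
As a percentage: 1017/1440 × 100 ≈ 70.63%

0.7063 (70.63%)


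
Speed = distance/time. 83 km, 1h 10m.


Distance: 83 km
Time: 1h 10m = 70 min = 70/60 = 7/6 hours
Speed = 83 ÷ (7/6) = 83 × 6 / 7 = 498/7 ≈ 71.1 km/h

71.1 km/h


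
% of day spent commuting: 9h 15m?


38.5%

Time: 555 minutes
Day: 1440 minutes
Percentage = (555/1440) × 100 ≈ 38.5%


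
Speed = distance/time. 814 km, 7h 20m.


Distance: 814 km
Time: 7h 20m = 440 min = 440/60 = 22/3 hours
Speed = 814 ÷ (22/3) = 814 × 3 / 22 = 2442/22 = 111.0 km/h

111.0 km/h


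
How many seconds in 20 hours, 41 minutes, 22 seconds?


Hours: 20 × 3600 = 72000
Minutes: 41 × 60 = 2460
Seconds: 22
Total = 72000 + 2460 + 22 = 74482

74482 seconds


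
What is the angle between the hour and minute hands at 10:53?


Hour hand = 10×30 + 53×0.5 = 326.5°
Minute hand = 53×6 = 318°
Difference = |326.5 - 318| = 8.5°

8.5°


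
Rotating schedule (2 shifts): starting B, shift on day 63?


Shift B

Shifts: A, B
Start: B (index 1)
Day 63: (1 + 63 - 1) mod 2
= 63 mod 2
= 1
Index 1 → shift B


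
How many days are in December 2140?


Month: December (month 12)
December has 31 days

31 days


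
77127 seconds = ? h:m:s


21h 25m 27s

Hours: 77127 ÷ 3600 = 21 remainder 1527
Minutes: 1527 ÷ 60 = 25 remainder 27
Seconds: 27


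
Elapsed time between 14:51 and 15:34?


0h 43m

End time in minutes: 15×60 + 34 = 934
Start time in minutes: 14×60 + 51 = 891
Difference = 934 - 891 = 43 minutes
= 0 hours 43 minutes


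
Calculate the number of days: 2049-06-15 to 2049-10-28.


From June 15, 2049 to October 28, 2049
Rest of June 2049: 30 - 15 = 15
Full months: July 31, August 31, September 30
Days into October 2049: 28
Total = 15 + 31 + 31 + 30 + 28 = 135 days

135 days


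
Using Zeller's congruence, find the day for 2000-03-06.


Monday

Zeller's congruence:
q=6, m=3, k=0, j=20
h = (6 + ⌊13×4/5⌋ + 0 + ⌊0/4⌋ + ⌊20/4⌋ - 2×20) mod 7
= (6 + 10 + 0 + 0 + 5 - 40) mod 7
= -19 mod 7 = 2
h=2 → Monday


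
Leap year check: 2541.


Rules: divisible by 4 AND (not by 100 OR by 400)
2541 ÷ 4 = 635 remainder 1 → not divisible by 4
Not divisible by 4 → not a leap year

No


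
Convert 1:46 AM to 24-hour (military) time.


Input: 1:46 AM
AM hour stays: 1

01:46


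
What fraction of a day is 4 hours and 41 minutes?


0.1951 (19.51%)

Total minutes: 4×60 + 41 = 281
Day = 24×60 = 1440 minutes
Fraction = 281/1440 ≈ 0.1951
As a percentage: 281/1440 × 100 ≈ 19.51%


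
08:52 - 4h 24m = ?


04:28

Start: 532 minutes from midnight
Subtract: 264 minutes
Remaining: 532 - 264 = 268
Hours: 4, Minutes: 28


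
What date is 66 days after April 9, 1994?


June 14, 1994

Start: April 9, 1994
Add 66 days
April 9 → May 1: 30 - 9 + 1 = 22 days (66 - 22 = 44 left)
May 1 → June 1: 31 - 1 + 1 = 31 days (44 - 31 = 13 left)
June 1 + 13 = June 14, 1994


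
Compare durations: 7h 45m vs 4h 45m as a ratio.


Duration 1: 465 minutes
Duration 2: 285 minutes
Ratio = 465:285
GCD = 15
Simplified = 31:19
As a decimal: 31/19 ≈ 1.63

31:19 (1.63)


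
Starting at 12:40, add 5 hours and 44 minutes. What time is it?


18:24

Start: 760 minutes from midnight
Add: 344 minutes
Total: 1104 minutes
Hours: 1104 ÷ 60 = 18 remainder 24


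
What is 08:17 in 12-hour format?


8:17 AM

Hour: 8
8 < 12 → AM


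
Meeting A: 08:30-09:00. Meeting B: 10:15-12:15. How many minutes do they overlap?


0 minutes

Meeting A: 510-540 (in minutes from midnight)
Meeting B: 615-735
Overlap start = max(510, 615) = 615
Overlap end = min(540, 735) = 540
Overlap = max(0, 540 - 615) = 0 min


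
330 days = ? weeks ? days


47 weeks 1 days

Weeks: 330 ÷ 7 = 47 remainder 1


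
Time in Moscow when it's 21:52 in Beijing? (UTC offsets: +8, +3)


Time difference = UTC+3 - UTC+8 = -5 hours
New hour = (21 -5) mod 24
= 16 mod 24 = 16
Minutes unchanged → 16:52

16:52


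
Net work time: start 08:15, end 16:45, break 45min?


Total time = (16×60+45) - (8×60+15)
= 1005 - 495 = 510 min
Minus break: 510 - 45 = 465 min
= 7h 45m

7h 45m (465 minutes)


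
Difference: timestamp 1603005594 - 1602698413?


Difference = 1603005594 - 1602698413 = 307181 seconds
In hours: 307181 / 3600 ≈ 85.3
In days: 307181 / 86400 ≈ 3.56

307181 seconds (85.3 hours / 3.56 days)


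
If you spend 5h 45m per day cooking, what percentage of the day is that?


24.0%

Time: 345 minutes
Day: 1440 minutes
Percentage = (345/1440) × 100 ≈ 24.0%


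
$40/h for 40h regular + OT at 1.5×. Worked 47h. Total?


$2020.00

Regular: 40h × $40 = $1600.00
Overtime: 47 - 40 = 7h
OT pay: 7h × $40 × 1.5 = $420.00
Total = $1600.00 + $420.00 = $2020.00


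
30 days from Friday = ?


Sunday

Start: Friday (index 4)
(4 + 30) mod 7
= 34 mod 7
= 6
Index 6 → Sunday


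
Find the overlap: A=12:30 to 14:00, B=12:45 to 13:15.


Meeting A: 750-840 (in minutes from midnight)
Meeting B: 765-795
Overlap start = max(750, 765) = 765
Overlap end = min(840, 795) = 795
Overlap = max(0, 795 - 765) = 30 min

30 minutes


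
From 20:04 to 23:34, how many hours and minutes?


3h 30m

End time in minutes: 23×60 + 34 = 1414
Start time in minutes: 20×60 + 4 = 1204
Difference = 1414 - 1204 = 210 minutes
= 3 hours 30 minutes


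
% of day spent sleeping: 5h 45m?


24.0%

Time: 345 minutes
Day: 1440 minutes
Percentage = (345/1440) × 100 ≈ 24.0%


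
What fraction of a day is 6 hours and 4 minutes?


0.2528 (25.28%)

Total minutes: 6×60 + 4 = 364
Day = 24×60 = 1440 minutes
Fraction = 364/1440 ≈ 0.2528
As a percentage: 364/1440 × 100 ≈ 25.28%


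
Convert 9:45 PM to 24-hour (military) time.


21:45

Input: 9:45 PM
PM: 9 + 12 = 21


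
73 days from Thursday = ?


Sunday

Start: Thursday (index 3)
(3 + 73) mod 7
= 76 mod 7
= 6
Index 6 → Sunday


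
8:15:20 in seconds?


Hours: 8 × 3600 = 28800
Minutes: 15 × 60 = 900
Seconds: 20
Total = 28800 + 900 + 20 = 29720

29720 seconds


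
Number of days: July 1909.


31 days

Month: July (month 7)
July has 31 days


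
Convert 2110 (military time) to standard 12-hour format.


Hour: 21
21 - 12 = 9 → PM

9:10 PM


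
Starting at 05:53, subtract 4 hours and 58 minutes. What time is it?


Start: 353 minutes from midnight
Subtract: 298 minutes
Remaining: 353 - 298 = 55
Hours: 0, Minutes: 55

00:55


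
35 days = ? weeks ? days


Weeks: 35 ÷ 7 = 5 remainder 0

5 weeks 0 days


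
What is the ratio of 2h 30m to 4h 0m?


Duration 1: 150 minutes
Duration 2: 240 minutes
Ratio = 150:240
GCD = 30
Simplified = 5:8
As a decimal: 5/8 ≈ 0.63

5:8 (0.63)


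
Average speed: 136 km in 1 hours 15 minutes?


108.8 km/h

Distance: 136 km
Time: 1h 15m = 75 min = 75/60 = 5/4 hours
Speed = 136 ÷ (5/4) = 136 × 4 / 5 = 544/5 = 108.8 km/h


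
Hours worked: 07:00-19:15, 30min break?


Total time = (19×60+15) - (7×60+0)
= 1155 - 420 = 735 min
Minus break: 735 - 30 = 705 min
= 11h 45m

11h 45m (705 minutes)


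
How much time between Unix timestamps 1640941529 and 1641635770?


694241 seconds (192.8 hours / 8.04 days)

Difference = 1641635770 - 1640941529 = 694241 seconds
In hours: 694241 / 3600 ≈ 192.8
In days: 694241 / 86400 ≈ 8.04


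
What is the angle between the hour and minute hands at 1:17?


Hour hand = 1×30 + 17×0.5 = 38.5°
Minute hand = 17×6 = 102°
Difference = |38.5 - 102| = 63.5°

63.5°


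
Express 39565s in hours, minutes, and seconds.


Hours: 39565 ÷ 3600 = 10 remainder 3565
Minutes: 3565 ÷ 60 = 59 remainder 25
Seconds: 25

10h 59m 25s


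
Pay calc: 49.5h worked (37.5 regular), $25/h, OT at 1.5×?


Regular: 37.5h × $25 = $937.50
Overtime: 49.5 - 37.5 = 12.0h
OT pay: 12.0h × $25 × 1.5 = $450.00
Total = $937.50 + $450.00 = $1387.50

$1387.50


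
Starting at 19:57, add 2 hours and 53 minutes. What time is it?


22:50

Start: 1197 minutes from midnight
Add: 173 minutes
Total: 1370 minutes
Hours: 1370 ÷ 60 = 22 remainder 50


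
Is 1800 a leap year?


No

Rules: divisible by 4 AND (not by 100 OR by 400)
1800 ÷ 4 = 450 exactly → divisible by 4
1800 ÷ 100 = 18 exactly → divisible by 100
1800 ÷ 400 = 4 remainder 200 → not divisible by 400
Divisible by 100 but not by 400 → not a leap year


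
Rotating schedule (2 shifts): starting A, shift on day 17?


Shift A

Shifts: A, B
Start: A (index 0)
Day 17: (0 + 17 - 1) mod 2
= 16 mod 2
= 0
Index 0 → shift A


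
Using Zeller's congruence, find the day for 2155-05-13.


Tuesday

Zeller's congruence:
q=13, m=5, k=55, j=21
h = (13 + ⌊13×6/5⌋ + 55 + ⌊55/4⌋ + ⌊21/4⌋ - 2×21) mod 7
= (13 + 15 + 55 + 13 + 5 - 42) mod 7
= 59 mod 7 = 3
h=3 → Tuesday


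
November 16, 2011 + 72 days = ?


January 27, 2012

Start: November 16, 2011
Add 72 days
November 16 → December 1: 30 - 16 + 1 = 15 days (72 - 15 = 57 left)
December 1 → January 1: 31 - 1 + 1 = 31 days (57 - 31 = 26 left)
January 1 + 26 = January 27, 2012


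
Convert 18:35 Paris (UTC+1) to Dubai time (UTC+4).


21:35

Time difference = UTC+4 - UTC+1 = +3 hours
New hour = (18 + 3) mod 24
= 21 mod 24 = 21
Minutes unchanged → 21:35


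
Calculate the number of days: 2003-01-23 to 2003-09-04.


224 days

From January 23, 2003 to September 4, 2003
Rest of January 2003: 31 - 23 = 8
Full months: February 2003 28, March 31, April 30, May 31, June 30, July 31, August 31
Days into September 2003: 4
Total = 8 + 28 + 31 + 30 + 31 + 30 + 31 + 31 + 4 = 224 days


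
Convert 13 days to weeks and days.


1 weeks 6 days

Weeks: 13 ÷ 7 = 1 remainder 6


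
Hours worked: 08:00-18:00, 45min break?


Total time = (18×60+0) - (8×60+0)
= 1080 - 480 = 600 min
Minus break: 600 - 45 = 555 min
= 9h 15m

9h 15m (555 minutes)


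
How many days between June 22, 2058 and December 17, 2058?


From June 22, 2058 to December 17, 2058
Rest of June 2058: 30 - 22 = 8
Full months: July 31, August 31, September 30, October 31, November 30
Days into December 2058: 17
Total = 8 + 31 + 31 + 30 + 31 + 30 + 17 = 178 days

178 days


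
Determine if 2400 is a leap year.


Yes

Rules: divisible by 4 AND (not by 100 OR by 400)
2400 ÷ 4 = 600 exactly → divisible by 4
2400 ÷ 100 = 24 exactly → divisible by 100
2400 ÷ 400 = 6 exactly → divisible by 400
Divisible by 400 → leap year


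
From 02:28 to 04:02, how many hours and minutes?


End time in minutes: 4×60 + 2 = 242
Start time in minutes: 2×60 + 28 = 148
Difference = 242 - 148 = 94 minutes
= 1 hours 34 minutes

1h 34m


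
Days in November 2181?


30 days

Month: November (month 11)
November has 30 days


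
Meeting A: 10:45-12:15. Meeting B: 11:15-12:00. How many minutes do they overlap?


Meeting A: 645-735 (in minutes from midnight)
Meeting B: 675-720
Overlap start = max(645, 675) = 675
Overlap end = min(735, 720) = 720
Overlap = max(0, 720 - 675) = 45 min

45 minutes


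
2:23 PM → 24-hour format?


14:23

Input: 2:23 PM
PM: 2 + 12 = 14


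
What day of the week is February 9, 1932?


Tuesday

Zeller's congruence:
q=9, m=14, k=31, j=19
h = (9 + ⌊13×15/5⌋ + 31 + ⌊31/4⌋ + ⌊19/4⌋ - 2×19) mod 7
= (9 + 39 + 31 + 7 + 4 - 38) mod 7
= 52 mod 7 = 3
h=3 → Tuesday


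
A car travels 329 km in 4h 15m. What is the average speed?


Distance: 329 km
Time: 4h 15m = 255 min = 255/60 = 17/4 hours
Speed = 329 ÷ (17/4) = 329 × 4 / 17 = 1316/17 ≈ 77.4 km/h

77.4 km/h


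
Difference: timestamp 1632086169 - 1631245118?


Difference = 1632086169 - 1631245118 = 841051 seconds
In hours: 841051 / 3600 ≈ 233.6
In days: 841051 / 86400 ≈ 9.73

841051 seconds (233.6 hours / 9.73 days)


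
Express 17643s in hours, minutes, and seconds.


4h 54m 3s

Hours: 17643 ÷ 3600 = 4 remainder 3243
Minutes: 3243 ÷ 60 = 54 remainder 3
Seconds: 3


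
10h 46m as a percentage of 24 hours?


0.4486 (44.86%)

Total minutes: 10×60 + 46 = 646
Day = 24×60 = 1440 minutes
Fraction = 646/1440 ≈ 0.4486
As a percentage: 646/1440 × 100 ≈ 44.86%


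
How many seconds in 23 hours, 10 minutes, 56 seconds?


83456 seconds

Hours: 23 × 3600 = 82800
Minutes: 10 × 60 = 600
Seconds: 56
Total = 82800 + 600 + 56 = 83456


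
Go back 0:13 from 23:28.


23:15

Start: 1408 minutes from midnight
Subtract: 13 minutes
Remaining: 1408 - 13 = 1395
Hours: 23, Minutes: 15


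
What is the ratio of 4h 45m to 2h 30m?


Duration 1: 285 minutes
Duration 2: 150 minutes
Ratio = 285:150
GCD = 15
Simplified = 19:10
As a decimal: 19/10 = 1.90

19:10 (1.90)


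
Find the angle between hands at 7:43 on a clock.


26.5°

Hour hand = 7×30 + 43×0.5 = 231.5°
Minute hand = 43×6 = 258°
Difference = |231.5 - 258| = 26.5°


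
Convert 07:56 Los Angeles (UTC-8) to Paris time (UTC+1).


Time difference = UTC+1 - UTC-8 = +9 hours
New hour = (7 + 9) mod 24
= 16 mod 24 = 16
Minutes unchanged → 16:56

16:56


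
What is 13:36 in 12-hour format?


1:36 PM

Hour: 13
13 - 12 = 1 → PM


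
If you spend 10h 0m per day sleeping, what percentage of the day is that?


Time: 600 minutes
Day: 1440 minutes
Percentage = (600/1440) × 100 ≈ 41.7%

41.7%


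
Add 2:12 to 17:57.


20:09

Start: 1077 minutes from midnight
Add: 132 minutes
Total: 1209 minutes
Hours: 1209 ÷ 60 = 20 remainder 9


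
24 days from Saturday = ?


Start: Saturday (index 5)
(5 + 24) mod 7
= 29 mod 7
= 1
Index 1 → Tuesday

Tuesday


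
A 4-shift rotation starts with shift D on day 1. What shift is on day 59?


Shifts: A, B, C, D
Start: D (index 3)
Day 59: (3 + 59 - 1) mod 4
= 61 mod 4
= 1
Index 1 → shift B

Shift B


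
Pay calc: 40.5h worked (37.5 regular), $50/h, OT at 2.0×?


$2175.00

Regular: 37.5h × $50 = $1875.00
Overtime: 40.5 - 37.5 = 3.0h
OT pay: 3.0h × $50 × 2.0 = $300.00
Total = $1875.00 + $300.00 = $2175.00


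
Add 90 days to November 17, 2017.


Start: November 17, 2017
Add 90 days
November 17 → December 1: 30 - 17 + 1 = 14 days (90 - 14 = 76 left)
December 1 → January 1: 31 - 1 + 1 = 31 days (76 - 31 = 45 left)
January 1 → February 1: 31 - 1 + 1 = 31 days (45 - 31 = 14 left)
February 1 + 14 = February 15, 2018

February 15, 2018
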